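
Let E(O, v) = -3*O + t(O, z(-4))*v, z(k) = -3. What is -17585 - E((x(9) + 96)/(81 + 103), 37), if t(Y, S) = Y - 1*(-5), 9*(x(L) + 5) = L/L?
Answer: -3681875/207 ≈ -17787.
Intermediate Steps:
x(L) = -44/9 (x(L) = -5 + (L/L)/9 = -5 + (⅑)*1 = -5 + ⅑ = -44/9)
t(Y, S) = 5 + Y (t(Y, S) = Y + 5 = 5 + Y)
E(O, v) = -3*O + v*(5 + O) (E(O, v) = -3*O + (5 + O)*v = -3*O + v*(5 + O))
-17585 - E((x(9) + 96)/(81 + 103), 37) = -17585 - (-3*(-44/9 + 96)/(81 + 103) + 37*(5 + (-44/9 + 96)/(81 + 103))) = -17585 - (-820/(3*184) + 37*(5 + (820/9)/184)) = -17585 - (-820/(3*184) + 37*(5 + (820/9)*(1/184))) = -17585 - (-3*205/414 + 37*(5 + 205/414)) = -17585 - (-205/138 + 37*(2275/414)) = -17585 - (-205/138 + 84175/414) = -17585 - 1*41780/207 = -17585 - 41780/207 = -3681875/207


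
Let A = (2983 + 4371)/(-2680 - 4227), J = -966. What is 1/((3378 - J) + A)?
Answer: 6907/29996654 ≈ 0.00023026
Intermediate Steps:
A = -7354/6907 (A = 7354/(-6907) = 7354*(-1/6907) = -7354/6907 ≈ -1.0647)
1/((3378 - J) + A) = 1/((3378 - 1*(-966)) - 7354/6907) = 1/((3378 + 966) - 7354/6907) = 1/(4344 - 7354/6907) = 1/(29996654/6907) = 6907/29996654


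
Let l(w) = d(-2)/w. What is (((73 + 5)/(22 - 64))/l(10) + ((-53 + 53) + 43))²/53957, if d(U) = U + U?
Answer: 444889/10575572 ≈ 0.042068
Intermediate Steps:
d(U) = 2*U
l(w) = -4/w (l(w) = (2*(-2))/w = -4/w)
(((73 + 5)/(22 - 64))/l(10) + ((-53 + 53) + 43))²/53957 = (((73 + 5)/(22 - 64))/((-4/10)) + ((-53 + 53) + 43))²/53957 = ((78/(-42))/((-4*⅒)) + (0 + 43))²*(1/53957) = ((78*(-1/42))/(-⅖) + 43)²*(1/53957) = (-13/7*(-5/2) + 43)²*(1/53957) = (65/14 + 43)²*(1/53957) = (667/14)²*(1/53957) = (444889/196)*(1/53957) = 444889/10575572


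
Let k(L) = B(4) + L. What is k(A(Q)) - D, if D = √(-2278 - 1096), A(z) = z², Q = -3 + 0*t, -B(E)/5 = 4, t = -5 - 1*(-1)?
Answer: -11 - I*√3374 ≈ -11.0 - 58.086*I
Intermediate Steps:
t = -4 (t = -5 + 1 = -4)
B(E) = -20 (B(E) = -5*4 = -20)
Q = -3 (Q = -3 + 0*(-4) = -3 + 0 = -3)
k(L) = -20 + L
D = I*√3374 (D = √(-3374) = I*√3374 ≈ 58.086*I)
k(A(Q)) - D = (-20 + (-3)²) - I*√3374 = (-20 + 9) - I*√3374 = -11 - I*√3374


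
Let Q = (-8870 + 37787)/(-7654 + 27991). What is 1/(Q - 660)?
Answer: -6779/4464501 ≈ -0.0015184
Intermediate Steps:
Q = 9639/6779 (Q = 28917/20337 = 28917*(1/20337) = 9639/6779 ≈ 1.4219)
1/(Q - 660) = 1/(9639/6779 - 660) = 1/(-4464501/6779) = -6779/4464501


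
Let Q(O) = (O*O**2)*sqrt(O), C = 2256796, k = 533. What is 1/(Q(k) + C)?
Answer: -2256796/12220536772316398861 + 151419437*sqrt(533)/12220536772316398861 ≈ 2.8587e-10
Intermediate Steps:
Q(O) = O**(7/2) (Q(O) = O**3*sqrt(O) = O**(7/2))
1/(Q(k) + C) = 1/(533**(7/2) + 2256796) = 1/(151419437*sqrt(533) + 2256796) = 1/(2256796 + 151419437*sqrt(533))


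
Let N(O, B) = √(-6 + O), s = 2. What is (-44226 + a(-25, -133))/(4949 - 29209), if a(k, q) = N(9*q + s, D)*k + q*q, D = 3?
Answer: 26537/24260 + 5*I*√1201/4852 ≈ 1.0939 + 0.035713*I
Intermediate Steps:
a(k, q) = q² + k*√(-4 + 9*q) (a(k, q) = √(-6 + (9*q + 2))*k + q*q = √(-6 + (2 + 9*q))*k + q² = √(-4 + 9*q)*k + q² = k*√(-4 + 9*q) + q² = q² + k*√(-4 + 9*q))
(-44226 + a(-25, -133))/(4949 - 29209) = (-44226 + ((-133)² - 25*√(-4 + 9*(-133))))/(4949 - 29209) = (-44226 + (17689 - 25*√(-4 - 1197)))/(-24260) = (-44226 + (17689 - 25*I*√1201))*(-1/24260) = (-26537 - 25*I*√1201)*(-1/24260) = 26537/24260 + 5*I*√1201/4852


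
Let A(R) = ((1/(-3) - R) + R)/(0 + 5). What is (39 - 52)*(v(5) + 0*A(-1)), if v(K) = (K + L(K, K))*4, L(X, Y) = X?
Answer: -520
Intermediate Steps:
v(K) = 8*K (v(K) = (K + K)*4 = (2*K)*4 = 8*K)
A(R) = -1/15 (A(R) = ((-1/3 - R) + R)/5 = -1/3*1/5 = -1/15)
(39 - 52)*(v(5) + 0*A(-1)) = (39 - 52)*(8*5 + 0*(-1/15)) = -13*(40 + 0) = -13*40 = -520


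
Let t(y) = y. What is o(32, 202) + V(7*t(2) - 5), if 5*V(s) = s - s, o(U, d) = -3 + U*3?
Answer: 93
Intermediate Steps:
o(U, d) = -3 + 3*U
V(s) = 0 (V(s) = (s - s)/5 = (⅕)*0 = 0)
o(32, 202) + V(7*t(2) - 5) = (-3 + 3*32) + 0 = (-3 + 96) + 0 = 93 + 0 = 93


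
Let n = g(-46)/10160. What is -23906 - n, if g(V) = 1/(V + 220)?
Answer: -42261983041/1767840 ≈ -23906.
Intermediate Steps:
g(V) = 1/(220 + V)
n = 1/1767840 (n = 1/((220 - 46)*10160) = (1/10160)/174 = (1/174)*(1/10160) = 1/1767840 ≈ 5.6566e-7)
-23906 - n = -23906 - 1*1/1767840 = -23906 - 1/1767840 = -42261983041/1767840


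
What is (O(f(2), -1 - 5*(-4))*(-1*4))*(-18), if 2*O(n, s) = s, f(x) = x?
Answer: 684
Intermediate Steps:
O(n, s) = s/2
(O(f(2), -1 - 5*(-4))*(-1*4))*(-18) = (((-1 - 5*(-4))/2)*(-1*4))*(-18) = (((-1 + 20)/2)*(-4))*(-18) = (((½)*19)*(-4))*(-18) = ((19/2)*(-4))*(-18) = -38*(-18) = 684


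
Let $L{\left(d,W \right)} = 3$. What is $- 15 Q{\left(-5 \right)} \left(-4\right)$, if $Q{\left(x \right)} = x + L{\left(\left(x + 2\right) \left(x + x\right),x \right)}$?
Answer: $-120$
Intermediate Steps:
$Q{\left(x \right)} = 3 + x$ ($Q{\left(x \right)} = x + 3 = 3 + x$)
$- 15 Q{\left(-5 \right)} \left(-4\right) = - 15 \left(3 - 5\right) \left(-4\right) = \left(-15\right) \left(-2\right) \left(-4\right) = 30 \left(-4\right) = -120$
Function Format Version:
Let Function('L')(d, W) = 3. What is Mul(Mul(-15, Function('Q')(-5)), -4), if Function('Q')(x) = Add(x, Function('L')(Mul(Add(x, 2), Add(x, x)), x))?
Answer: -120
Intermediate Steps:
Function('Q')(x) = Add(3, x) (Function('Q')(x) = Add(x, 3) = Add(3, x))
Mul(Mul(-15, Function('Q')(-5)), -4) = Mul(Mul(-15, Add(3, -5)), -4) = Mul(Mul(-15, -2), -4) = Mul(30, -4) = -120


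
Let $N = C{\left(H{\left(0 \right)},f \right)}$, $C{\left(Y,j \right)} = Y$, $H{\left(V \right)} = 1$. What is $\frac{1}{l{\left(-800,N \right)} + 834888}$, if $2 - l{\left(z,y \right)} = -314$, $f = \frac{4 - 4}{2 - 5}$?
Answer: $\frac{1}{835204} \approx 1.1973 \cdot 10^{-6}$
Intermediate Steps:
$f = 0$ ($f = \frac{0}{-3} = 0 \left(- \frac{1}{3}\right) = 0$)
$N = 1$
$l{\left(z,y \right)} = 316$ ($l{\left(z,y \right)} = 2 - -314 = 2 + 314 = 316$)
$\frac{1}{l{\left(-800,N \right)} + 834888} = \frac{1}{316 + 834888} = \frac{1}{835204}$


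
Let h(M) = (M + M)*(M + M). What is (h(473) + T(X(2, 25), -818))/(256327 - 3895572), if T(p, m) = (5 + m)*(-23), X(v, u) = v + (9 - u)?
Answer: -182723/727849 ≈ -0.25105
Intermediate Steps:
h(M) = 4*M² (h(M) = (2*M)*(2*M) = 4*M²)
X(v, u) = 9 + v - u
T(p, m) = -115 - 23*m
(h(473) + T(X(2, 25), -818))/(256327 - 3895572) = (4*473² + (-115 - 23*(-818)))/(256327 - 3895572) = (4*223729 + (-115 + 18814))/(-3639245) = (894916 + 18699)*(-1/3639245) = 913615*(-1/3639245) = -182723/727849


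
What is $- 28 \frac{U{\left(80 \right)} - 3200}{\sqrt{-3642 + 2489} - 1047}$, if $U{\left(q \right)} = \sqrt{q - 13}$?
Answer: $- \frac{6700800}{78383} + \frac{2094 \sqrt{67}}{78383} - \frac{6400 i \sqrt{1153}}{78383} + \frac{2 i \sqrt{77251}}{78383} \approx -85.269 - 2.7654 i$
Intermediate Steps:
$U{\left(q \right)} = \sqrt{-13 + q}$
$- 28 \frac{U{\left(80 \right)} - 3200}{\sqrt{-3642 + 2489} - 1047} = - 28 \frac{\sqrt{-13 + 80} - 3200}{\sqrt{-3642 + 2489} - 1047} = - 28 \frac{\sqrt{67} - 3200}{\sqrt{-1153} - 1047} = - 28 \frac{-3200 + \sqrt{67}}{i \sqrt{1153} - 1047} = - 28 \frac{-3200 + \sqrt{67}}{-1047 + i \sqrt{1153}} = - \frac{28 \left(-3200 + \sqrt{67}\right)}{-1047 + i \sqrt{1153}}$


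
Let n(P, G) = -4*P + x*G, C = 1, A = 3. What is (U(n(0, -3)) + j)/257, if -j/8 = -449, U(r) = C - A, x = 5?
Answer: 3590/257 ≈ 13.969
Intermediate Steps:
n(P, G) = -4*P + 5*G
U(r) = -2 (U(r) = 1 - 1*3 = 1 - 3 = -2)
j = 3592 (j = -8*(-449) = 3592)
(U(n(0, -3)) + j)/257 = (-2 + 3592)/257 = 3590*(1/257) = 3590/257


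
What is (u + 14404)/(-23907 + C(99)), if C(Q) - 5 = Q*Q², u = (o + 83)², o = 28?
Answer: 26725/946397 ≈ 0.028239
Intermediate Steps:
u = 12321 (u = (28 + 83)² = 111² = 12321)
C(Q) = 5 + Q³ (C(Q) = 5 + Q*Q² = 5 + Q³)
(u + 14404)/(-23907 + C(99)) = (12321 + 14404)/(-23907 + (5 + 99³)) = 26725/(-23907 + (5 + 970299)) = 26725/(-23907 + 970304) = 26725/946397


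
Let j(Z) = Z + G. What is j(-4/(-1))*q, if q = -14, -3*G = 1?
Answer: -154/3 ≈ -51.333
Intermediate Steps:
G = -⅓ (G = -⅓*1 = -⅓ ≈ -0.33333)
j(Z) = -⅓ + Z (j(Z) = Z - ⅓ = -⅓ + Z)
j(-4/(-1))*q = (-⅓ - 4/(-1))*(-14) = (-⅓ - 4*(-1))*(-14) = (-⅓ + 4)*(-14) = (11/3)*(-14) = -154/3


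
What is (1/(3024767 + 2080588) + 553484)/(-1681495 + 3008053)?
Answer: 2825732306821/6772549518090 ≈ 0.41723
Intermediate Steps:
(1/(3024767 + 2080588) + 553484)/(-1681495 + 3008053) = (1/5105355 + 553484)/1326558 = (1/5105355 + 553484)*(1/1326558) = (2825732306821/5105355)*(1/1326558) = 2825732306821/6772549518090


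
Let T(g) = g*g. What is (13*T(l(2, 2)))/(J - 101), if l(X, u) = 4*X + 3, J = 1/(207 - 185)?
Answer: -34606/2221 ≈ -15.581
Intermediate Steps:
J = 1/22 ≈ 0.045455
l(X, u) = 3 + 4*X
T(g) = g²
(13*T(l(2, 2)))/(J - 101) = (13*(3 + 4*2)²)/(1/22 - 101) = (13*(3 + 8)²)/(-2221/22) = (13*11²)*(-22/2221) = (13*121)*(-22/2221) = 1573*(-22/2221) = -34606/2221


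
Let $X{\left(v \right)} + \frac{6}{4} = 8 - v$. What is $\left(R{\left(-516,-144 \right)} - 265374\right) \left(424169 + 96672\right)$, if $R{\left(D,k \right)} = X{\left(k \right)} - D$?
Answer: $- \frac{275741038015}{2} \approx -1.3787 \cdot 10^{11}$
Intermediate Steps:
$X{\left(v \right)} = \frac{13}{2} - v$ ($X{\left(v \right)} = - \frac{3}{2} - \left(-8 + v\right) = \frac{13}{2} - v$)
$R{\left(D,k \right)} = \frac{13}{2} - D - k$ ($R{\left(D,k \right)} = \left(\frac{13}{2} - k\right) - D = \frac{13}{2} - D - k$)
$\left(R{\left(-516,-144 \right)} - 265374\right) \left(424169 + 96672\right) = \left(\left(\frac{13}{2} - -516 - -144\right) - 265374\right) \left(424169 + 96672\right) = \left(\left(\frac{13}{2} + 516 + 144\right) - 265374\right) 520841 = \left(\frac{1333}{2} - 265374\right) 520841 = \left(- \frac{529415}{2}\right) 520841 = - \frac{275741038015}{2}$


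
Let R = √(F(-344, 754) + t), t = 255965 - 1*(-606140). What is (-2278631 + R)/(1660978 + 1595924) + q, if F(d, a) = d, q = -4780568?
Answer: -15569843758967/3256902 + √861761/3256902 ≈ -4.7806e+6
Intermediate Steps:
t = 862105 (t = 255965 + 606140 = 862105)
R = √861761 (R = √(-344 + 862105) = √861761 ≈ 928.31)
(-2278631 + R)/(1660978 + 1595924) + q = (-2278631 + √861761)/(1660978 + 1595924) - 4780568 = (-2278631 + √861761)/3256902 - 4780568 = (-2278631 + √861761)*(1/3256902) - 4780568 = (-2278631/3256902 + √861761/3256902) - 4780568 = -15569843758967/3256902 + √861761/3256902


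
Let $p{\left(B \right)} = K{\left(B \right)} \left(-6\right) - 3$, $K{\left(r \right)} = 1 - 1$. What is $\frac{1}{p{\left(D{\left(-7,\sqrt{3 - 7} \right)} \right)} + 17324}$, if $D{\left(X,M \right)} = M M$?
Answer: $\frac{1}{17321} \approx 5.7733 \cdot 10^{-5}$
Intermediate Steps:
$D{\left(X,M \right)} = M^{2}$
$K{\left(r \right)} = 0$ ($K{\left(r \right)} = 1 - 1 = 0$)
$p{\left(B \right)} = -3$ ($p{\left(B \right)} = 0 \left(-6\right) - 3 = 0 - 3 = -3$)
$\frac{1}{p{\left(D{\left(-7,\sqrt{3 - 7} \right)} \right)} + 17324} = \frac{1}{-3 + 17324} = \frac{1}{17321}$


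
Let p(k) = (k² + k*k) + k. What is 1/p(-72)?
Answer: 1/10296 ≈ 9.7125e-5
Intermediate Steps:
p(k) = k + 2*k² (p(k) = (k² + k²) + k = 2*k² + k = k + 2*k²)
1/p(-72) = 1/(-72*(1 + 2*(-72))) = 1/(-72*(1 - 144)) = 1/(-72*(-143)) = 1/10296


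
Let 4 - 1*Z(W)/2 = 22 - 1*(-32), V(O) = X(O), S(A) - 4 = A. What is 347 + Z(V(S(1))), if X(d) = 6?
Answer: 247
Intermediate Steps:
S(A) = 4 + A
V(O) = 6
Z(W) = -100 (Z(W) = 8 - 2*(22 - 1*(-32)) = 8 - 2*(22 + 32) = 8 - 2*54 = 8 - 108 = -100)
347 + Z(V(S(1))) = 347 - 100 = 247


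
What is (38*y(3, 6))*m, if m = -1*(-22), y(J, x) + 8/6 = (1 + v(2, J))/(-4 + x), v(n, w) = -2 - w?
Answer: -8360/3 ≈ -2786.7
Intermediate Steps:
y(J, x) = -4/3 + (-1 - J)/(-4 + x) (y(J, x) = -4/3 + (1 + (-2 - J))/(-4 + x) = -4/3 + (-1 - J)/(-4 + x))
m = 22
(38*y(3, 6))*m = (38*((13 - 4*6 - 3*3)/(3*(-4 + 6))))*22 = (38*((⅓)*(13 - 24 - 9)/2))*22 = (38*((⅓)*(½)*(-20)))*22 = (38*(-10/3))*22 = -380/3*22 = -8360/3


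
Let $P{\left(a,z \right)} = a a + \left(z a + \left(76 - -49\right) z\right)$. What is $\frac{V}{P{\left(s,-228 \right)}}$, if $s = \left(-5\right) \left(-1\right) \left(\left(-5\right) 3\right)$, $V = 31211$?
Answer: $- \frac{31211}{5775} \approx -5.4045$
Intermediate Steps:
$s = -75$ ($s = 5 \left(-15\right) = -75$)
$P{\left(a,z \right)} = a^{2} + 125 z + a z$ ($P{\left(a,z \right)} = a^{2} + \left(a z + \left(76 + 49\right) z\right) = a^{2} + \left(a z + 125 z\right) = a^{2} + \left(125 z + a z\right) = a^{2} + 125 z + a z$)
$\frac{V}{P{\left(s,-228 \right)}} = \frac{31211}{\left(-75\right)^{2} + 125 \left(-228\right) - -17100} = \frac{31211}{5625 - 28500 + 17100} = \frac{31211}{-5775} = 31211 \left(- \frac{1}{5775}\right) = - \frac{31211}{5775}$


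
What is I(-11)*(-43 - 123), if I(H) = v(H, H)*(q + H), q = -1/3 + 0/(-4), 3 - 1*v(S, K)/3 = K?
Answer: 79016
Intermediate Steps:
v(S, K) = 9 - 3*K
q = -⅓ (q = -1*⅓ + 0*(-¼) = -⅓ + 0 = -⅓ ≈ -0.33333)
I(H) = (9 - 3*H)*(-⅓ + H)
I(-11)*(-43 - 123) = (-(-1 + 3*(-11))*(-3 - 11))*(-43 - 123) = -1*(-1 - 33)*(-14)*(-166) = -1*(-34)*(-14)*(-166) = -476*(-166) = 79016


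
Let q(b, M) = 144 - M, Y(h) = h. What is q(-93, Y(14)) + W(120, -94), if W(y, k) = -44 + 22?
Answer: 108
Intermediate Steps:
W(y, k) = -22
q(-93, Y(14)) + W(120, -94) = (144 - 1*14) - 22 = (144 - 14) - 22 = 130 - 22 = 108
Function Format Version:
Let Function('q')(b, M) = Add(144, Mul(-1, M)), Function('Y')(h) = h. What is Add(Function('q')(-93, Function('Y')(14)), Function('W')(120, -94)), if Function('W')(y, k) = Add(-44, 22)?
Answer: 108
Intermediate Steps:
Function('W')(y, k) = -22
Add(Function('q')(-93, Function('Y')(14)), Function('W')(120, -94)) = Add(Add(144, Mul(-1, 14)), -22) = Add(Add(144, -14), -22) = Add(130, -22) = 108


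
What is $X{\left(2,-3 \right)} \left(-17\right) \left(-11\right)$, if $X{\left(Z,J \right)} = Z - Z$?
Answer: $0$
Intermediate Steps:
$X{\left(Z,J \right)} = 0$
$X{\left(2,-3 \right)} \left(-17\right) \left(-11\right) = 0 \left(-17\right) \left(-11\right) = 0 \left(-11\right) = 0$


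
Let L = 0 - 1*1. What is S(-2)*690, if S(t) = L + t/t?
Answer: 0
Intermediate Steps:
L = -1 (L = 0 - 1 = -1)
S(t) = 0 (S(t) = -1 + t/t = -1 + 1 = 0)
S(-2)*690 = 0*690 = 0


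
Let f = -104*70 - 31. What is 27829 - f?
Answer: 35140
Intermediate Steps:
f = -7311 (f = -7280 - 31 = -7311)
27829 - f = 27829 - 1*(-7311) = 27829 + 7311 = 35140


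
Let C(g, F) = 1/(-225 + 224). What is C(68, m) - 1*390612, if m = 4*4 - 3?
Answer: -390613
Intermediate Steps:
m = 13 (m = 16 - 3 = 13)
C(g, F) = -1 (C(g, F) = 1/(-1) = -1)
C(68, m) - 1*390612 = -1 - 1*390612 = -1 - 390612 = -390613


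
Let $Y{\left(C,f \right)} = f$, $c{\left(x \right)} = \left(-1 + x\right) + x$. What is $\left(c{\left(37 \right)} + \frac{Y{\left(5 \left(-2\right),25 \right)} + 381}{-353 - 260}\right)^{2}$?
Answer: $\frac{1966301649}{375769} \approx 5232.7$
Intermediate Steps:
$c{\left(x \right)} = -1 + 2 x$
$\left(c{\left(37 \right)} + \frac{Y{\left(5 \left(-2\right),25 \right)} + 381}{-353 - 260}\right)^{2} = \left(\left(-1 + 2 \cdot 37\right) + \frac{25 + 381}{-353 - 260}\right)^{2} = \left(\left(-1 + 74\right) + \frac{406}{-613}\right)^{2} = \left(73 + 406 \left(- \frac{1}{613}\right)\right)^{2} = \left(73 - \frac{406}{613}\right)^{2} = \left(\frac{44343}{613}\right)^{2} = \frac{1966301649}{375769}$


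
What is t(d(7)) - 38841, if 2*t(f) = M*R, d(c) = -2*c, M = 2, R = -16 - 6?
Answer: -38863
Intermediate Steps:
R = -22
t(f) = -22 (t(f) = (2*(-22))/2 = (1/2)*(-44) = -22)
t(d(7)) - 38841 = -22 - 38841 = -38863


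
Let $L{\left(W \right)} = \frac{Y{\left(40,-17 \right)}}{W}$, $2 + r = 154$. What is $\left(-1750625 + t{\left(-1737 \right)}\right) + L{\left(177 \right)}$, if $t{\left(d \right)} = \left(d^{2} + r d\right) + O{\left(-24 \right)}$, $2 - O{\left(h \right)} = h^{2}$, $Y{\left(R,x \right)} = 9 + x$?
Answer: $\frac{177344434}{177} \approx 1.0019 \cdot 10^{6}$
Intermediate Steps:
$r = 152$ ($r = -2 + 154 = 152$)
$O{\left(h \right)} = 2 - h^{2}$
$L{\left(W \right)} = - \frac{8}{W}$ ($L{\left(W \right)} = \frac{9 - 17}{W} = - \frac{8}{W}$)
$t{\left(d \right)} = -574 + d^{2} + 152 d$ ($t{\left(d \right)} = \left(d^{2} + 152 d\right) + \left(2 - \left(-24\right)^{2}\right) = \left(d^{2} + 152 d\right) + \left(2 - 576\right) = \left(d^{2} + 152 d\right) - 574 = -574 + d^{2} + 152 d$)
$\left(-1750625 + t{\left(-1737 \right)}\right) + L{\left(177 \right)} = \left(-1750625 + \left(-574 + \left(-1737\right)^{2} + 152 \left(-1737\right)\right)\right) - \frac{8}{177} = \left(-1750625 - -2752571\right) - \frac{8}{177} = \left(-1750625 + 2752571\right) - \frac{8}{177} = 1001946 - \frac{8}{177} = \frac{177344434}{177}$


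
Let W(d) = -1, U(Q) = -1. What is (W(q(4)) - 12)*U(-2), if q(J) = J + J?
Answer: 13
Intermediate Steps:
q(J) = 2*J
(W(q(4)) - 12)*U(-2) = (-1 - 12)*(-1) = -13*(-1) = 13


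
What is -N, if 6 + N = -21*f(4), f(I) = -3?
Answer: -57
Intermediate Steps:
N = 57 (N = -6 - 21*(-3) = -6 + 63 = 57)
-N = -1*57 = -57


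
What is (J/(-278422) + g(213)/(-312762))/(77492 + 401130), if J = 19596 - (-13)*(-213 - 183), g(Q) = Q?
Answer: -763014877/6946386392767468 ≈ -1.0984e-7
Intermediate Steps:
J = 14448 (J = 19596 - (-13)*(-396) = 19596 - 1*5148 = 19596 - 5148 = 14448)
(J/(-278422) + g(213)/(-312762))/(77492 + 401130) = (14448/(-278422) + 213/(-312762))/(77492 + 401130) = (14448*(-1/278422) + 213*(-1/312762))/478622 = (-7224/139211 - 71/104254)*(1/478622) = -763014877/14513303594*1/478622 = -763014877/6946386392767468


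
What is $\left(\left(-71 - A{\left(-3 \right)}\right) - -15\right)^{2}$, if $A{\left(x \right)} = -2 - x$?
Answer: $3249$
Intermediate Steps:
$\left(\left(-71 - A{\left(-3 \right)}\right) - -15\right)^{2} = \left(\left(-71 - \left(-2 - -3\right)\right) - -15\right)^{2} = \left(\left(-71 - \left(-2 + 3\right)\right) + \left(-40 + 55\right)\right)^{2} = \left(\left(-71 - 1\right) + 15\right)^{2} = \left(-72 + 15\right)^{2} = \left(-57\right)^{2} = 3249$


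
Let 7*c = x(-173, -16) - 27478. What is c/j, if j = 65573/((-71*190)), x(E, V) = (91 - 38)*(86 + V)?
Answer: 320630320/459011 ≈ 698.52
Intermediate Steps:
x(E, V) = 4558 + 53*V (x(E, V) = 53*(86 + V) = 4558 + 53*V)
j = -65573/13490 (j = 65573/(-13490) = 65573*(-1/13490) = -65573/13490 ≈ -4.8609)
c = -23768/7 (c = ((4558 + 53*(-16)) - 27478)/7 = ((4558 - 848) - 27478)/7 = (3710 - 27478)/7 = (1/7)*(-23768) = -23768/7 ≈ -3395.4)
c/j = -23768/(7*(-65573/13490)) = -23768/7*(-13490/65573) = 320630320/459011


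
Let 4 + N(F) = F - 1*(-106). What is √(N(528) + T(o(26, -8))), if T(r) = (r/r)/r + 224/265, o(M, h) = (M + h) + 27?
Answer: √398724035/795 ≈ 25.117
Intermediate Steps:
N(F) = 102 + F (N(F) = -4 + (F - 1*(-106)) = -4 + (F + 106) = -4 + (106 + F) = 102 + F)
o(M, h) = 27 + M + h
T(r) = 224/265 + 1/r (T(r) = 1/r + 224*(1/265) = 1/r + 224/265 = 224/265 + 1/r)
√(N(528) + T(o(26, -8))) = √((102 + 528) + (224/265 + 1/(27 + 26 - 8))) = √(630 + (224/265 + 1/45)) = √(630 + 2069/2385) = √(1504619/2385) = √398724035/795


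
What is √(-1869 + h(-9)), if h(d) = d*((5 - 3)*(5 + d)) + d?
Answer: I*√1806 ≈ 42.497*I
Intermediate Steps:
h(d) = d + d*(10 + 2*d) (h(d) = d*(2*(5 + d)) + d = d*(10 + 2*d) + d = d + d*(10 + 2*d))
√(-1869 + h(-9)) = √(-1869 - 9*(11 + 2*(-9))) = √(-1869 - 9*(11 - 18)) = √(-1869 - 9*(-7)) = √(-1869 + 63) = √(-1806) = I*√1806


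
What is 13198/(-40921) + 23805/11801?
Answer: 818374807/482908721 ≈ 1.6947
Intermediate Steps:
13198/(-40921) + 23805/11801 = 13198*(-1/40921) + 23805*(1/11801) = -13198/40921 + 23805/11801 = 818374807/482908721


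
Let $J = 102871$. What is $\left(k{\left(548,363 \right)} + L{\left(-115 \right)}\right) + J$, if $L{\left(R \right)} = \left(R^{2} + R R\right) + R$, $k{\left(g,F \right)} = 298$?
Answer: $129504$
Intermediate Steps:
$L{\left(R \right)} = R + 2 R^{2}$ ($L{\left(R \right)} = \left(R^{2} + R^{2}\right) + R = 2 R^{2} + R = R + 2 R^{2}$)
$\left(k{\left(548,363 \right)} + L{\left(-115 \right)}\right) + J = \left(298 - 115 \left(1 + 2 \left(-115\right)\right)\right) + 102871 = \left(298 - 115 \left(1 - 230\right)\right) + 102871 = \left(298 - -26335\right) + 102871 = \left(298 + 26335\right) + 102871 = 26633 + 102871 = 129504$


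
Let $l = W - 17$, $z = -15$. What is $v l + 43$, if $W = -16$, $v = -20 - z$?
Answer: $208$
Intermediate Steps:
$v = -5$ ($v = -20 - -15 = -20 + 15 = -5$)
$l = -33$ ($l = -16 - 17 = -33$)
$v l + 43 = \left(-5\right) \left(-33\right) + 43 = 165 + 43 = 208$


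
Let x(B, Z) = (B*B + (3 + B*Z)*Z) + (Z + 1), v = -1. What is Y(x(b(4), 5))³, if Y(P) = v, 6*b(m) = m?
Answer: -1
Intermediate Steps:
b(m) = m/6
x(B, Z) = 1 + Z + B² + Z*(3 + B*Z) (x(B, Z) = (B² + Z*(3 + B*Z)) + (1 + Z) = 1 + Z + B² + Z*(3 + B*Z))
Y(P) = -1
Y(x(b(4), 5))³ = (-1)³ = -1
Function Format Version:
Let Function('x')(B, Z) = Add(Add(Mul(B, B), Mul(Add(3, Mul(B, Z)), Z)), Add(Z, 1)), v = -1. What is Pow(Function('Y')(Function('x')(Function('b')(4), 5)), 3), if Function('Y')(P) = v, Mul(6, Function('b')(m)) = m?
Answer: -1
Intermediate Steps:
Function('b')(m) = Mul(Rational(1, 6), m)
Function('x')(B, Z) = Add(1, Z, Pow(B, 2), Mul(Z, Add(3, Mul(B, Z)))) (Function('x')(B, Z) = Add(Add(Pow(B, 2), Mul(Z, Add(3, Mul(B, Z)))), Add(1, Z)) = Add(1, Z, Pow(B, 2), Mul(Z, Add(3, Mul(B, Z)))))
Function('Y')(P) = -1
Pow(Function('Y')(Function('x')(Function('b')(4), 5)), 3) = Pow(-1, 3) = -1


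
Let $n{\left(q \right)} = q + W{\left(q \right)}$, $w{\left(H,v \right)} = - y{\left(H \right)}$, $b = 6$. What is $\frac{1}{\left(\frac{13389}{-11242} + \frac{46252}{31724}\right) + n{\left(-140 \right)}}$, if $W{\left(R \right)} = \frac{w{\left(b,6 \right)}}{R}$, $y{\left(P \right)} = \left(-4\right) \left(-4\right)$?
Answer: $- \frac{5789630}{808340873} \approx -0.0071624$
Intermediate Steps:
$y{\left(P \right)} = 16$
$w{\left(H,v \right)} = -16$ ($w{\left(H,v \right)} = \left(-1\right) 16 = -16$)
$W{\left(R \right)} = - \frac{16}{R}$
$n{\left(q \right)} = q - \frac{16}{q}$
$\frac{1}{\left(\frac{13389}{-11242} + \frac{46252}{31724}\right) + n{\left(-140 \right)}} = \frac{1}{\left(\frac{13389}{-11242} + \frac{46252}{31724}\right) - \left(140 + \frac{16}{-140}\right)} = \frac{1}{\left(13389 \left(- \frac{1}{11242}\right) + 46252 \cdot \frac{1}{31724}\right) - \frac{4896}{35}} = \frac{1}{\left(- \frac{13389}{11242} + \frac{11563}{7931}\right) + \left(-140 + \frac{4}{35}\right)} = \frac{1}{\frac{309131}{1157926} - \frac{4896}{35}} = \frac{1}{- \frac{808340873}{5789630}} = - \frac{5789630}{808340873}$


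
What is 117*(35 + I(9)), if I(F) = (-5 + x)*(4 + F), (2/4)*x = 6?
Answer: 14742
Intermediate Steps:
x = 12 (x = 2*6 = 12)
I(F) = 28 + 7*F (I(F) = (-5 + 12)*(4 + F) = 7*(4 + F) = 28 + 7*F)
117*(35 + I(9)) = 117*(35 + (28 + 7*9)) = 117*(35 + (28 + 63)) = 117*(35 + 91) = 117*126 = 14742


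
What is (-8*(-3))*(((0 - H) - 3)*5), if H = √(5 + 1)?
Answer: -360 - 120*√6 ≈ -653.94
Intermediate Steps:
H = √6 ≈ 2.4495
(-8*(-3))*(((0 - H) - 3)*5) = (-8*(-3))*(((0 - √6) - 3)*5) = 24*((-√6 - 3)*5) = 24*((-3 - √6)*5) = 24*(-15 - 5*√6) = -360 - 120*√6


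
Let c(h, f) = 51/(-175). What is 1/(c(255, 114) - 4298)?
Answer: -175/752201 ≈ -0.00023265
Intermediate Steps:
c(h, f) = -51/175 (c(h, f) = 51*(-1/175) = -51/175)
1/(c(255, 114) - 4298) = 1/(-51/175 - 4298) = 1/(-752201/175) = -175/752201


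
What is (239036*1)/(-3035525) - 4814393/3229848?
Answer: -15386260257853/9804284350200 ≈ -1.5693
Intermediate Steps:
(239036*1)/(-3035525) - 4814393/3229848 = 239036*(-1/3035525) - 4814393*1/3229848 = -239036/3035525 - 4814393/3229848 = -15386260257853/9804284350200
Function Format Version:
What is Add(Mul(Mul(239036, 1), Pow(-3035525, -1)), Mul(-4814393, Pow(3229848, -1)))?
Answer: Rational(-15386260257853, 9804284350200) ≈ -1.5693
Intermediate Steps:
Add(Mul(Mul(239036, 1), Pow(-3035525, -1)), Mul(-4814393, Pow(3229848, -1))) = Add(Mul(239036, Rational(-1, 3035525)), Mul(-4814393, Rational(1, 3229848))) = Add(Rational(-239036, 3035525), Rational(-4814393, 3229848)) = Rational(-15386260257853, 9804284350200)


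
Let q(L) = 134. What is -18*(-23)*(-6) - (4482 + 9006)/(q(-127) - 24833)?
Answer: -20446276/8233 ≈ -2483.5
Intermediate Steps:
-18*(-23)*(-6) - (4482 + 9006)/(q(-127) - 24833) = -18*(-23)*(-6) - (4482 + 9006)/(134 - 24833) = 414*(-6) - 13488/(-24699) = -2484 - 13488*(-1)/24699 = -2484 - 1*(-4496/8233) = -2484 + 4496/8233 = -20446276/8233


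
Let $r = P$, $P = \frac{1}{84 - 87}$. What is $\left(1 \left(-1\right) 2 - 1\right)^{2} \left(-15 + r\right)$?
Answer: $-138$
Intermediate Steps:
$P = - \frac{1}{3}$ ($P = \frac{1}{-3} = - \frac{1}{3} \approx -0.33333$)
$r = - \frac{1}{3} \approx -0.33333$
$\left(1 \left(-1\right) 2 - 1\right)^{2} \left(-15 + r\right) = \left(1 \left(-1\right) 2 - 1\right)^{2} \left(-15 - \frac{1}{3}\right) = \left(\left(-1\right) 2 - 1\right)^{2} \left(- \frac{46}{3}\right) = \left(-2 - 1\right)^{2} \left(- \frac{46}{3}\right) = \left(-3\right)^{2} \left(- \frac{46}{3}\right) = 9 \left(- \frac{46}{3}\right) = -138$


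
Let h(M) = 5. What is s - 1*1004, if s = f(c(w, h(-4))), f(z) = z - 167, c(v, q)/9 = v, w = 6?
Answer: -1117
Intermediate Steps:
c(v, q) = 9*v
f(z) = -167 + z
s = -113 (s = -167 + 9*6 = -167 + 54 = -113)
s - 1*1004 = -113 - 1*1004 = -113 - 1004 = -1117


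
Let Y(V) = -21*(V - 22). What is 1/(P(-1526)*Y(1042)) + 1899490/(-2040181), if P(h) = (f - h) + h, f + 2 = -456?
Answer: -18634678676219/20014910075160 ≈ -0.93104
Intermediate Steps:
f = -458 (f = -2 - 456 = -458)
Y(V) = 462 - 21*V (Y(V) = -21*(-22 + V) = 462 - 21*V)
P(h) = -458 (P(h) = (-458 - h) + h = -458)
1/(P(-1526)*Y(1042)) + 1899490/(-2040181) = 1/((-458)*(462 - 21*1042)) + 1899490/(-2040181) = -1/(458*(462 - 21882)) + 1899490*(-1/2040181) = -1/458/(-21420) - 1899490/2040181 = -1/458*(-1/21420) - 1899490/2040181 = 1/9810360 - 1899490/2040181 = -18634678676219/20014910075160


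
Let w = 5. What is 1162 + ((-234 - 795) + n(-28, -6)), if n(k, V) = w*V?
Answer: 103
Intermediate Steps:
n(k, V) = 5*V
1162 + ((-234 - 795) + n(-28, -6)) = 1162 + ((-234 - 795) + 5*(-6)) = 1162 + (-1029 - 30) = 1162 - 1059 = 103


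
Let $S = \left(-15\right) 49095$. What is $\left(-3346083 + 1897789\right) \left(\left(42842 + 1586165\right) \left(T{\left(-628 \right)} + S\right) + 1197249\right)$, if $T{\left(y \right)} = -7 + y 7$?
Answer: $1747819738155416818$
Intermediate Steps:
$T{\left(y \right)} = -7 + 7 y$
$S = -736425$
$\left(-3346083 + 1897789\right) \left(\left(42842 + 1586165\right) \left(T{\left(-628 \right)} + S\right) + 1197249\right) = \left(-3346083 + 1897789\right) \left(\left(42842 + 1586165\right) \left(\left(-7 + 7 \left(-628\right)\right) - 736425\right) + 1197249\right) = - 1448294 \left(1629007 \left(\left(-7 - 4396\right) - 736425\right) + 1197249\right) = - 1448294 \left(1629007 \left(-4403 - 736425\right) + 1197249\right) = - 1448294 \left(1629007 \left(-740828\right) + 1197249\right) = - 1448294 \left(-1206813997796 + 1197249\right) = \left(-1448294\right) \left(-1206812800547\right) = 1747819738155416818$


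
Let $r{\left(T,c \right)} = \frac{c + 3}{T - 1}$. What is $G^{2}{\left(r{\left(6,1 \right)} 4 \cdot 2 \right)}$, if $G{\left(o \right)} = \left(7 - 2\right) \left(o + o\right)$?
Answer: $4096$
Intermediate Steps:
$r{\left(T,c \right)} = \frac{3 + c}{-1 + T}$
$G{\left(o \right)} = 10 o$ ($G{\left(o \right)} = 5 \cdot 2 o = 10 o$)
$G^{2}{\left(r{\left(6,1 \right)} 4 \cdot 2 \right)} = \left(10 \frac{3 + 1}{-1 + 6} \cdot 4 \cdot 2\right)^{2} = \left(10 \cdot \frac{1}{5} \cdot 4 \cdot 4 \cdot 2\right)^{2} = \left(10 \cdot \frac{4}{5} \cdot 4 \cdot 2\right)^{2} = \left(10 \cdot \frac{16}{5} \cdot 2\right)^{2} = \left(10 \cdot \frac{32}{5}\right)^{2} = 64^{2} = 4096$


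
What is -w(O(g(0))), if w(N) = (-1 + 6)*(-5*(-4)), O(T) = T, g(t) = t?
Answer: -100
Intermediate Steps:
w(N) = 100 (w(N) = 5*20 = 100)
-w(O(g(0))) = -1*100 = -100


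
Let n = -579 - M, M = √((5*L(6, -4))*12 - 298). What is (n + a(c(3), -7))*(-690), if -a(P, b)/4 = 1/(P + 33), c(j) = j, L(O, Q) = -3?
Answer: 1198760/3 + 690*I*√478 ≈ 3.9959e+5 + 15086.0*I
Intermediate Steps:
M = I*√478 (M = √((5*(-3))*12 - 298) = √(-15*12 - 298) = √(-180 - 298) = √(-478) = I*√478 ≈ 21.863*I)
a(P, b) = -4/(33 + P) (a(P, b) = -4/(P + 33) = -4/(33 + P))
n = -579 - I*√478 ≈ -579.0 - 21.863*I
(n + a(c(3), -7))*(-690) = ((-579 - I*√478) - 4/(33 + 3))*(-690) = ((-579 - I*√478) - 4/36)*(-690) = ((-579 - I*√478) - 4*1/36)*(-690) = ((-579 - I*√478) - ⅑)*(-690) = (-5212/9 - I*√478)*(-690) = 1198760/3 + 690*I*√478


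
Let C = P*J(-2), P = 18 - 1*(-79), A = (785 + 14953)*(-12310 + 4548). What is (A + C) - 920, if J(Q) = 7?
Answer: -122158597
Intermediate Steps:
A = -122158356 (A = 15738*(-7762) = -122158356)
P = 97 (P = 18 + 79 = 97)
C = 679 (C = 97*7 = 679)
(A + C) - 920 = (-122158356 + 679) - 920 = -122157677 - 920 = -122158597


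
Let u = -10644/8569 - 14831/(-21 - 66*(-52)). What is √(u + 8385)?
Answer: 2*√198854149102496998/9742953 ≈ 91.539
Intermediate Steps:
u = -163393523/29228859 (u = -10644*1/8569 - 14831/(-21 + 3432) = -10644/8569 - 14831/3411 = -163393523/29228859 ≈ -5.5901)
√(u + 8385) = √(-163393523/29228859 + 8385) = √(244920589192/29228859) = 2*√198854149102496998/9742953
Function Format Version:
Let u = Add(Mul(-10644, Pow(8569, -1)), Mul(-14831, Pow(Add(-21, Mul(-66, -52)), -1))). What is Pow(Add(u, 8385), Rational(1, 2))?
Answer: Mul(Rational(2, 9742953), Pow(198854149102496998, Rational(1, 2))) ≈ 91.539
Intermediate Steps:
u = Rational(-163393523, 29228859) (u = Add(Mul(-10644, Rational(1, 8569)), Mul(-14831, Pow(Add(-21, 3432), -1))) = Add(Rational(-10644, 8569), Mul(-14831, Pow(3411, -1))) = Add(Rational(-10644, 8569), Mul(-14831, Rational(1, 3411))) = Add(Rational(-10644, 8569), Rational(-14831, 3411)) = Rational(-163393523, 29228859) ≈ -5.5901)
Pow(Add(u, 8385), Rational(1, 2)) = Pow(Add(Rational(-163393523, 29228859), 8385), Rational(1, 2)) = Pow(Rational(244920589192, 29228859), Rational(1, 2)) = Mul(Rational(2, 9742953), Pow(198854149102496998, Rational(1, 2)))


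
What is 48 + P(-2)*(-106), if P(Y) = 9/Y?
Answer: 525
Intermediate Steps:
48 + P(-2)*(-106) = 48 + (9/(-2))*(-106) = 48 + (9*(-½))*(-106) = 48 - 9/2*(-106) = 48 + 477 = 525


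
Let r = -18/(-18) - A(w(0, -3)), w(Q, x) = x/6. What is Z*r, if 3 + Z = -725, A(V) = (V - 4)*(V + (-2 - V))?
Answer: 5824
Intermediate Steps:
w(Q, x) = x/6 (w(Q, x) = x*(⅙) = x/6)
A(V) = 8 - 2*V (A(V) = (-4 + V)*(-2) = 8 - 2*V)
Z = -728 (Z = -3 - 725 = -728)
r = -8 (r = -18/(-18) - (8 - (-3)/3) = -18*(-1/18) - (8 - 2*(-½)) = 1 - (8 + 1) = 1 - 1*9 = 1 - 9 = -8)
Z*r = -728*(-8) = 5824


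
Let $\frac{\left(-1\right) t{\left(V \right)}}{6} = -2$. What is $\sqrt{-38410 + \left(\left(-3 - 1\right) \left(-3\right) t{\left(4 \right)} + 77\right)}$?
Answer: $i \sqrt{38189} \approx 195.42 i$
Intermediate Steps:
$t{\left(V \right)} = 12$ ($t{\left(V \right)} = \left(-6\right) \left(-2\right) = 12$)
$\sqrt{-38410 + \left(\left(-3 - 1\right) \left(-3\right) t{\left(4 \right)} + 77\right)} = \sqrt{-38410 + \left(\left(-3 - 1\right) \left(-3\right) 12 + 77\right)} = \sqrt{-38410 + \left(\left(-4\right) \left(-3\right) 12 + 77\right)} = \sqrt{-38410 + \left(12 \cdot 12 + 77\right)} = \sqrt{-38410 + \left(144 + 77\right)} = \sqrt{-38410 + 221} = \sqrt{-38189} = i \sqrt{38189}$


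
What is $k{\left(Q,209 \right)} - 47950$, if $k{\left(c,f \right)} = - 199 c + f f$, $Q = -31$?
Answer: $1900$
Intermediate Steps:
$k{\left(c,f \right)} = f^{2} - 199 c$ ($k{\left(c,f \right)} = - 199 c + f^{2} = f^{2} - 199 c$)
$k{\left(Q,209 \right)} - 47950 = \left(209^{2} - -6169\right) - 47950 = \left(43681 + 6169\right) - 47950 = 49850 - 47950 = 1900$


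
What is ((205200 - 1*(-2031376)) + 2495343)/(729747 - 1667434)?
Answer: -4731919/937687 ≈ -5.0464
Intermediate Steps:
((205200 - 1*(-2031376)) + 2495343)/(729747 - 1667434) = ((205200 + 2031376) + 2495343)/(-937687) = (2236576 + 2495343)*(-1/937687) = 4731919*(-1/937687) = -4731919/937687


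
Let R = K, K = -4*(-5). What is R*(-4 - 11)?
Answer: -300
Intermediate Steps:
K = 20
R = 20
R*(-4 - 11) = 20*(-4 - 11) = 20*(-15) = -300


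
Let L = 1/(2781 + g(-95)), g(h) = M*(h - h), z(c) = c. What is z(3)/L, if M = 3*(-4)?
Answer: 8343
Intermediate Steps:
M = -12
g(h) = 0 (g(h) = -12*(h - h) = -12*0 = 0)
L = 1/2781 (L = 1/(2781 + 0) = 1/2781 ≈ 0.00035958)
z(3)/L = 3/(1/2781) = 3*2781 = 8343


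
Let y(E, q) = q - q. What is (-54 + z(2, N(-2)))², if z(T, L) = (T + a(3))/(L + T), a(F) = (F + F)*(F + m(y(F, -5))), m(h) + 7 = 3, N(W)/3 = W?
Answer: 2809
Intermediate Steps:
y(E, q) = 0
N(W) = 3*W
m(h) = -4 (m(h) = -7 + 3 = -4)
a(F) = 2*F*(-4 + F) (a(F) = (F + F)*(F - 4) = (2*F)*(-4 + F) = 2*F*(-4 + F))
z(T, L) = (-6 + T)/(L + T) (z(T, L) = (T + 2*3*(-4 + 3))/(L + T) = (T + 2*3*(-1))/(L + T) = (T - 6)/(L + T) = (-6 + T)/(L + T))
(-54 + z(2, N(-2)))² = (-54 + (-6 + 2)/(3*(-2) + 2))² = (-54 - 4/(-6 + 2))² = (-54 - 4/(-4))² = (-54 - ¼*(-4))² = (-54 + 1)² = (-53)² = 2809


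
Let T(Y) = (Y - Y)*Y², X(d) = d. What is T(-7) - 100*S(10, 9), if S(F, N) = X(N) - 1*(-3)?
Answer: -1200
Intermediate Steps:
S(F, N) = 3 + N (S(F, N) = N - 1*(-3) = N + 3 = 3 + N)
T(Y) = 0 (T(Y) = 0*Y² = 0)
T(-7) - 100*S(10, 9) = 0 - 100*(3 + 9) = 0 - 100*12 = 0 - 1200 = -1200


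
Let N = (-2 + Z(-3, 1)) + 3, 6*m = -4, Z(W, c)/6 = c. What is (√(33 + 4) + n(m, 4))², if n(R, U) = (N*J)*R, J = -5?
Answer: 5233/9 + 140*√37/3 ≈ 865.31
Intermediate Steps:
Z(W, c) = 6*c
m = -⅔ (m = (⅙)*(-4) = -⅔ ≈ -0.66667)
N = 7 (N = (-2 + 6*1) + 3 = (-2 + 6) + 3 = 4 + 3 = 7)
n(R, U) = -35*R (n(R, U) = (7*(-5))*R = -35*R)
(√(33 + 4) + n(m, 4))² = (√(33 + 4) - 35*(-⅔))² = (√37 + 70/3)² = (70/3 + √37)²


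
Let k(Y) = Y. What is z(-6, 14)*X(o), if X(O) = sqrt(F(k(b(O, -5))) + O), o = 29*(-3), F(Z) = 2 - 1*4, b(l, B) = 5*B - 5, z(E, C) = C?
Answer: 14*I*sqrt(89) ≈ 132.08*I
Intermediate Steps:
b(l, B) = -5 + 5*B
F(Z) = -2 (F(Z) = 2 - 4 = -2)
o = -87
X(O) = sqrt(-2 + O)
z(-6, 14)*X(o) = 14*sqrt(-2 - 87) = 14*sqrt(-89) = 14*(I*sqrt(89)) = 14*I*sqrt(89)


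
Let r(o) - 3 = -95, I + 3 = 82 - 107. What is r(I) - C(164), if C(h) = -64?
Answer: -28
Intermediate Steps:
I = -28 (I = -3 + (82 - 107) = -3 - 25 = -28)
r(o) = -92 (r(o) = 3 - 95 = -92)
r(I) - C(164) = -92 - 1*(-64) = -92 + 64 = -28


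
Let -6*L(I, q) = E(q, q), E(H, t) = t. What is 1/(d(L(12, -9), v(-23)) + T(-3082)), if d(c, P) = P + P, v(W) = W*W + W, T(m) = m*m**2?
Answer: -1/29275066356 ≈ -3.4159e-11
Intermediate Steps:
L(I, q) = -q/6
T(m) = m**3
v(W) = W + W**2 (v(W) = W**2 + W = W + W**2)
d(c, P) = 2*P
1/(d(L(12, -9), v(-23)) + T(-3082)) = 1/(2*(-23*(1 - 23)) + (-3082)**3) = 1/(2*(-23*(-22)) - 29275067368) = 1/(2*506 - 29275067368) = 1/(1012 - 29275067368) = 1/(-29275066356) = -1/29275066356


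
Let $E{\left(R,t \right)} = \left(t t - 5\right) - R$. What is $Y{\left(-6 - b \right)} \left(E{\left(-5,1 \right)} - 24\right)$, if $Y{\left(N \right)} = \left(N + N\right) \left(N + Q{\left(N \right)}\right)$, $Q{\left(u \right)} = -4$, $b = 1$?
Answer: $-3542$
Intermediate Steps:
$Y{\left(N \right)} = 2 N \left(-4 + N\right)$ ($Y{\left(N \right)} = \left(N + N\right) \left(N - 4\right) = 2 N \left(-4 + N\right)$)
$E{\left(R,t \right)} = -5 + t^{2} - R$ ($E{\left(R,t \right)} = \left(t^{2} - 5\right) - R = \left(-5 + t^{2}\right) - R = -5 + t^{2} - R$)
$Y{\left(-6 - b \right)} \left(E{\left(-5,1 \right)} - 24\right) = 2 \left(-6 - 1\right) \left(-4 - 7\right) \left(\left(-5 + 1^{2} - -5\right) - 24\right) = 2 \left(-6 - 1\right) \left(-4 - 7\right) \left(\left(-5 + 1 + 5\right) - 24\right) = 2 \left(-7\right) \left(-4 - 7\right) \left(1 - 24\right) = 2 \left(-7\right) \left(-11\right) \left(-23\right) = 154 \left(-23\right) = -3542$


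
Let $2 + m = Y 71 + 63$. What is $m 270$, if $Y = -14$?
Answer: $-251910$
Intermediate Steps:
$m = -933$ ($m = -2 + \left(\left(-14\right) 71 + 63\right) = -2 + \left(-994 + 63\right) = -2 - 931 = -933$)
$m 270 = \left(-933\right) 270 = -251910$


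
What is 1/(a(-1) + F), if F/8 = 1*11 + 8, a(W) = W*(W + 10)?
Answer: 1/143 ≈ 0.0069930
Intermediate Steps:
a(W) = W*(10 + W)
F = 152 (F = 8*(1*11 + 8) = 8*(11 + 8) = 8*19 = 152)
1/(a(-1) + F) = 1/(-(10 - 1) + 152) = 1/(-1*9 + 152) = 1/(-9 + 152) = 1/143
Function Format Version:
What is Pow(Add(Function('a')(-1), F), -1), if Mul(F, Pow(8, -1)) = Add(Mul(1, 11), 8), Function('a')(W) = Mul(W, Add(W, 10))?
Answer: Rational(1, 143) ≈ 0.0069930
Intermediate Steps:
Function('a')(W) = Mul(W, Add(10, W))
F = 152 (F = Mul(8, Add(Mul(1, 11), 8)) = Mul(8, Add(11, 8)) = Mul(8, 19) = 152)
Pow(Add(Function('a')(-1), F), -1) = Pow(Add(Mul(-1, Add(10, -1)), 152), -1) = Pow(Add(Mul(-1, 9), 152), -1) = Pow(Add(-9, 152), -1) = Pow(143, -1) = Rational(1, 143)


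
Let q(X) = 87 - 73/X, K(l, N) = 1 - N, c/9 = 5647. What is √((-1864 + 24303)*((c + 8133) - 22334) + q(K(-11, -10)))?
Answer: √99433097742/11 ≈ 28666.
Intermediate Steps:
c = 50823 (c = 9*5647 = 50823)
q(X) = 87 - 73/X
√((-1864 + 24303)*((c + 8133) - 22334) + q(K(-11, -10))) = √((-1864 + 24303)*((50823 + 8133) - 22334) + (87 - 73/(1 - 1*(-10)))) = √(22439*(58956 - 22334) + (87 - 73/(1 + 10))) = √(22439*36622 + (87 - 73/11)) = √(821761058 + (87 - 73*1/11)) = √(821761058 + (87 - 73/11)) = √(821761058 + 884/11) = √(9039372522/11) = √99433097742/11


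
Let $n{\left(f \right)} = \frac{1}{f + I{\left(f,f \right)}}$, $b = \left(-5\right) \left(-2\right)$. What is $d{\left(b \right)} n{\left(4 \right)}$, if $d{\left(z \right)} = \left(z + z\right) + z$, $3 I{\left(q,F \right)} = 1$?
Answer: $\frac{90}{13} \approx 6.9231$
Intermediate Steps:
$b = 10$
$I{\left(q,F \right)} = \frac{1}{3}$ ($I{\left(q,F \right)} = \frac{1}{3} \cdot 1 = \frac{1}{3}$)
$n{\left(f \right)} = \frac{1}{\frac{1}{3} + f}$ ($n{\left(f \right)} = \frac{1}{f + \frac{1}{3}} = \frac{1}{\frac{1}{3} + f}$)
$d{\left(z \right)} = 3 z$ ($d{\left(z \right)} = 2 z + z = 3 z$)
$d{\left(b \right)} n{\left(4 \right)} = 3 \cdot 10 \frac{3}{1 + 3 \cdot 4} = 30 \frac{3}{1 + 12} = 30 \cdot \frac{3}{13} = \frac{90}{13}$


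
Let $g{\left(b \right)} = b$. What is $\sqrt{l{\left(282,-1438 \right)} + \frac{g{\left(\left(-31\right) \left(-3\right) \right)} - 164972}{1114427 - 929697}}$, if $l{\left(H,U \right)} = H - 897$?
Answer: $\frac{i \sqrt{2538031570}}{2030} \approx 24.817 i$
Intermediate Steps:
$l{\left(H,U \right)} = -897 + H$
$\sqrt{l{\left(282,-1438 \right)} + \frac{g{\left(\left(-31\right) \left(-3\right) \right)} - 164972}{1114427 - 929697}} = \sqrt{\left(-897 + 282\right) + \frac{\left(-31\right) \left(-3\right) - 164972}{1114427 - 929697}} = \sqrt{-615 + \frac{93 - 164972}{184730}} = \sqrt{-615 - \frac{12683}{14210}} = \sqrt{- \frac{8751833}{14210}} = \frac{i \sqrt{2538031570}}{2030}$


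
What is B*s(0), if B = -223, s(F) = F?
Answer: 0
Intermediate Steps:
B*s(0) = -223*0 = 0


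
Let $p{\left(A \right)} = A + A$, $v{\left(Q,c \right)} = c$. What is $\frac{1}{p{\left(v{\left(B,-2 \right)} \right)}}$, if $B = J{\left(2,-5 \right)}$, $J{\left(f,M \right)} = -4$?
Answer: $- \frac{1}{4} \approx -0.25$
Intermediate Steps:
$B = -4$
$p{\left(A \right)} = 2 A$
$\frac{1}{p{\left(v{\left(B,-2 \right)} \right)}} = \frac{1}{2 \left(-2\right)} = \frac{1}{-4} = - \frac{1}{4}$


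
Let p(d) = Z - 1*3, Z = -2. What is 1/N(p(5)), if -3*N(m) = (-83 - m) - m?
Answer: 3/73 ≈ 0.041096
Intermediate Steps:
p(d) = -5 (p(d) = -2 - 1*3 = -2 - 3 = -5)
N(m) = 83/3 + 2*m/3 (N(m) = -((-83 - m) - m)/3 = -(-83 - 2*m)/3 = 83/3 + 2*m/3)
1/N(p(5)) = 1/(83/3 + (⅔)*(-5)) = 1/(83/3 - 10/3) = 1/(73/3) = 3/73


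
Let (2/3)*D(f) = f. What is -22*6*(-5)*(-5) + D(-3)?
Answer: -6609/2 ≈ -3304.5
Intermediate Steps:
D(f) = 3*f/2
-22*6*(-5)*(-5) + D(-3) = -22*6*(-5)*(-5) + (3/2)*(-3) = -(-660)*(-5) - 9/2 = -22*150 - 9/2 = -3300 - 9/2 = -6609/2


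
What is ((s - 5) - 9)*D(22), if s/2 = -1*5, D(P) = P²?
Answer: -11616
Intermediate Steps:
s = -10 (s = 2*(-1*5) = 2*(-5) = -10)
((s - 5) - 9)*D(22) = ((-10 - 5) - 9)*22² = (-15 - 9)*484 = -24*484 = -11616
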